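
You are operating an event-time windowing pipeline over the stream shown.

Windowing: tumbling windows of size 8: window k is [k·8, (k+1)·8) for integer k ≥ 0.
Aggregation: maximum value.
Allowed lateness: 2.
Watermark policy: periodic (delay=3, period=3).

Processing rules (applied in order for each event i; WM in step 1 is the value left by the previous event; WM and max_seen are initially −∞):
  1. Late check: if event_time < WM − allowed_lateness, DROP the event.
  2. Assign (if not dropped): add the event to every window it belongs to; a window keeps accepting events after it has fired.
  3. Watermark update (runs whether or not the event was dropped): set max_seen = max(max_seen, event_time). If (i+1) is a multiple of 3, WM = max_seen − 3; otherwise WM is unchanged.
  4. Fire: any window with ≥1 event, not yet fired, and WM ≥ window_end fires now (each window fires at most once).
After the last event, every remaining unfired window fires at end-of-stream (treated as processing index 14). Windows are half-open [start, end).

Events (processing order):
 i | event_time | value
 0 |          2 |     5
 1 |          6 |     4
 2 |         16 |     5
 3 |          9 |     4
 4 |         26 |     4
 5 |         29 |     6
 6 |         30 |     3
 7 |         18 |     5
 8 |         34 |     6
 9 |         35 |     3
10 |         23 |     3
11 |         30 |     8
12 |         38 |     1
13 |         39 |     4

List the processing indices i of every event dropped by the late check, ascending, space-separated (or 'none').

i=0 t=2 v=5: → [0,8); WM=−∞
i=1 t=6 v=4: → [0,8); WM=−∞
i=2 t=16 v=5: → [16,24); WM=13; [0,8) fires=5
i=3 t=9 v=4: DROP (t<13-2); WM=13
i=4 t=26 v=4: → [24,32); WM=13
i=5 t=29 v=6: → [24,32); WM=26; [16,24) fires=5
i=6 t=30 v=3: → [24,32); WM=26
i=7 t=18 v=5: DROP (t<26-2); WM=26
i=8 t=34 v=6: → [32,40); WM=31
i=9 t=35 v=3: → [32,40); WM=31
i=10 t=23 v=3: DROP (t<31-2); WM=31
i=11 t=30 v=8: → [24,32); WM=32; [24,32) fires=8
i=12 t=38 v=1: → [32,40); WM=32
i=13 t=39 v=4: → [32,40); WM=32

3 7 10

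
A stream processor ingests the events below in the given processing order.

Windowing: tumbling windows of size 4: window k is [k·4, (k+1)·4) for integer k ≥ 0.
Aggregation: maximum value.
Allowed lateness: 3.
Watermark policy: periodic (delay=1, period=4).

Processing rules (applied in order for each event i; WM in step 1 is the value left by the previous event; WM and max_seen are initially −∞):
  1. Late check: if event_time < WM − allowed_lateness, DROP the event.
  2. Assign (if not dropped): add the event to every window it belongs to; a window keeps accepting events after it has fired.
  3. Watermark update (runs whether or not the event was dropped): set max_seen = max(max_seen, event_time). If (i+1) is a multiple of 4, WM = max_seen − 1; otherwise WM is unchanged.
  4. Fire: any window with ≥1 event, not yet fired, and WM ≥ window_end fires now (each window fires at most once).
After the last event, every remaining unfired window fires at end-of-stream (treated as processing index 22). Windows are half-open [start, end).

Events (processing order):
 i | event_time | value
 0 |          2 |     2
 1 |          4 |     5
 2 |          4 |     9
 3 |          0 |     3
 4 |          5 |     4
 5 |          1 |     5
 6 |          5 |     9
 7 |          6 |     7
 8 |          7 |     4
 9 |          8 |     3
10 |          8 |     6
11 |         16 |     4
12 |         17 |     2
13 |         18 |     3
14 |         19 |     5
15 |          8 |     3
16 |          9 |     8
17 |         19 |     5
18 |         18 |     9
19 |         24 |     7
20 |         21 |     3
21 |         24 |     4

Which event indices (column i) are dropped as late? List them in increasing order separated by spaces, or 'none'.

15 16

i=0 t=2 v=2: → [0,4); WM=−∞
i=1 t=4 v=5: → [4,8); WM=−∞
i=2 t=4 v=9: → [4,8); WM=−∞
i=3 t=0 v=3: → [0,4); WM=3
i=4 t=5 v=4: → [4,8); WM=3
i=5 t=1 v=5: → [0,4); WM=3
i=6 t=5 v=9: → [4,8); WM=3
i=7 t=6 v=7: → [4,8); WM=5; [0,4) fires=5
i=8 t=7 v=4: → [4,8); WM=5
i=9 t=8 v=3: → [8,12); WM=5
i=10 t=8 v=6: → [8,12); WM=5
i=11 t=16 v=4: → [16,20); WM=15; [4,8) fires=9 [8,12) fires=6
i=12 t=17 v=2: → [16,20); WM=15
i=13 t=18 v=3: → [16,20); WM=15
i=14 t=19 v=5: → [16,20); WM=15
i=15 t=8 v=3: DROP (t<15-3); WM=18
i=16 t=9 v=8: DROP (t<18-3); WM=18
i=17 t=19 v=5: → [16,20); WM=18
i=18 t=18 v=9: → [16,20); WM=18
i=19 t=24 v=7: → [24,28); WM=23; [16,20) fires=9
i=20 t=21 v=3: → [20,24); WM=23
i=21 t=24 v=4: → [24,28); WM=23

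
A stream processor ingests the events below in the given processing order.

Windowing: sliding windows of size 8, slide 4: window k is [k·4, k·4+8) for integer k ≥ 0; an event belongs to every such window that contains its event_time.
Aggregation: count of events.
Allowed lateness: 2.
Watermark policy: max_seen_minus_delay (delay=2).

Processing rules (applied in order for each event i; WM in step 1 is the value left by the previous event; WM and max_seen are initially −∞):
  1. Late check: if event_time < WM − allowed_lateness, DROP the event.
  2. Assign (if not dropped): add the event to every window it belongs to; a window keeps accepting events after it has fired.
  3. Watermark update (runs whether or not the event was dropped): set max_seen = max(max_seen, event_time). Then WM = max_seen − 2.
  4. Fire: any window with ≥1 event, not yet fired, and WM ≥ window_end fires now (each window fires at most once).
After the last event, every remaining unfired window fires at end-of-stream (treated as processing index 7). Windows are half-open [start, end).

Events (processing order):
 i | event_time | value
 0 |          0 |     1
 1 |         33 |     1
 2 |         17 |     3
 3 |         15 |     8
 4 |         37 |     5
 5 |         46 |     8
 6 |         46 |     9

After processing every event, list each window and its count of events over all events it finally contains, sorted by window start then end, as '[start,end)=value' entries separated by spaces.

[0,8)=1 [28,36)=1 [32,40)=2 [36,44)=1 [40,48)=2 [44,52)=2

i=0 t=0 v=1: → [0,8); WM=-2
i=1 t=33 v=1: → [32,40),[28,36); WM=31; [0,8) fires=1
i=2 t=17 v=3: DROP (t<31-2); WM=31
i=3 t=15 v=8: DROP (t<31-2); WM=31
i=4 t=37 v=5: → [36,44),[32,40); WM=35
i=5 t=46 v=8: → [44,52),[40,48); WM=44; [28,36) fires=1 [32,40) fires=2 [36,44) fires=1
i=6 t=46 v=9: → [44,52),[40,48); WM=44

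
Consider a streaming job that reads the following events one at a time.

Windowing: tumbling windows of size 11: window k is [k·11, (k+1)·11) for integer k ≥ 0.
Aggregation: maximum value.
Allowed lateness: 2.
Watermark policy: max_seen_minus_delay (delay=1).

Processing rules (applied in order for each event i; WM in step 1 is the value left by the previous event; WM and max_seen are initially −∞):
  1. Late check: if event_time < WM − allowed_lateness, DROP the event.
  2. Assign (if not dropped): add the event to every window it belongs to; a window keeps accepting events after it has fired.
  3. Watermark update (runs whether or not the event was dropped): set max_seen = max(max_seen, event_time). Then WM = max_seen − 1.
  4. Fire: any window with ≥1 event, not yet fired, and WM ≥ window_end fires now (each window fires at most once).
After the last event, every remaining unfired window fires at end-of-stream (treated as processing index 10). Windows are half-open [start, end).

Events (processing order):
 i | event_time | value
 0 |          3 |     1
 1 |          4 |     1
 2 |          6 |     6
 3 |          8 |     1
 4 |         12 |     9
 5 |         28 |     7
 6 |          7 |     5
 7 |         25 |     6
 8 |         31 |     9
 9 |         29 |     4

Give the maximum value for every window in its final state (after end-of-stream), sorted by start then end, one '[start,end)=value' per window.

i=0 t=3 v=1: → [0,11); WM=2
i=1 t=4 v=1: → [0,11); WM=3
i=2 t=6 v=6: → [0,11); WM=5
i=3 t=8 v=1: → [0,11); WM=7
i=4 t=12 v=9: → [11,22); WM=11; [0,11) fires=6
i=5 t=28 v=7: → [22,33); WM=27; [11,22) fires=9
i=6 t=7 v=5: DROP (t<27-2); WM=27
i=7 t=25 v=6: → [22,33); WM=27
i=8 t=31 v=9: → [22,33); WM=30
i=9 t=29 v=4: → [22,33); WM=30

[0,11)=6 [11,22)=9 [22,33)=9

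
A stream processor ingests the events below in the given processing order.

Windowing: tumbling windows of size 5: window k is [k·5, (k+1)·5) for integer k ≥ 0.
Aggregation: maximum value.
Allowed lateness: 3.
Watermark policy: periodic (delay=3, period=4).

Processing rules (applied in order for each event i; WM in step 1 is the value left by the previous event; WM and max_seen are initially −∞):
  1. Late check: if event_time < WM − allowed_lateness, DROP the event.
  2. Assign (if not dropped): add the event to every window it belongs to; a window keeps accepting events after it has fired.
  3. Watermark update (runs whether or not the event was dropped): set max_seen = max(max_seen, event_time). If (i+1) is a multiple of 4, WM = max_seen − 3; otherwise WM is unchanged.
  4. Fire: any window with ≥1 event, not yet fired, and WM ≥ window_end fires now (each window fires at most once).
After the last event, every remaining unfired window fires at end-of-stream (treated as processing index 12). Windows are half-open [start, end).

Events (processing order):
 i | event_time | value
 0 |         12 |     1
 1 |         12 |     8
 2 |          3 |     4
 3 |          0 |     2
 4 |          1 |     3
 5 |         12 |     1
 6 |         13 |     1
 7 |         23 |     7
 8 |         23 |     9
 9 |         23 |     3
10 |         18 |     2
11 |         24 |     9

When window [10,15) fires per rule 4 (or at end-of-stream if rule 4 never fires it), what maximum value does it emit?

i=0 t=12 v=1: → [10,15); WM=−∞
i=1 t=12 v=8: → [10,15); WM=−∞
i=2 t=3 v=4: → [0,5); WM=−∞
i=3 t=0 v=2: → [0,5); WM=9; [0,5) fires=4
i=4 t=1 v=3: DROP (t<9-3); WM=9
i=5 t=12 v=1: → [10,15); WM=9
i=6 t=13 v=1: → [10,15); WM=9
i=7 t=23 v=7: → [20,25); WM=20; [10,15) fires=8
i=8 t=23 v=9: → [20,25); WM=20
i=9 t=23 v=3: → [20,25); WM=20
i=10 t=18 v=2: → [15,20); WM=20; [15,20) fires=2
i=11 t=24 v=9: → [20,25); WM=21

8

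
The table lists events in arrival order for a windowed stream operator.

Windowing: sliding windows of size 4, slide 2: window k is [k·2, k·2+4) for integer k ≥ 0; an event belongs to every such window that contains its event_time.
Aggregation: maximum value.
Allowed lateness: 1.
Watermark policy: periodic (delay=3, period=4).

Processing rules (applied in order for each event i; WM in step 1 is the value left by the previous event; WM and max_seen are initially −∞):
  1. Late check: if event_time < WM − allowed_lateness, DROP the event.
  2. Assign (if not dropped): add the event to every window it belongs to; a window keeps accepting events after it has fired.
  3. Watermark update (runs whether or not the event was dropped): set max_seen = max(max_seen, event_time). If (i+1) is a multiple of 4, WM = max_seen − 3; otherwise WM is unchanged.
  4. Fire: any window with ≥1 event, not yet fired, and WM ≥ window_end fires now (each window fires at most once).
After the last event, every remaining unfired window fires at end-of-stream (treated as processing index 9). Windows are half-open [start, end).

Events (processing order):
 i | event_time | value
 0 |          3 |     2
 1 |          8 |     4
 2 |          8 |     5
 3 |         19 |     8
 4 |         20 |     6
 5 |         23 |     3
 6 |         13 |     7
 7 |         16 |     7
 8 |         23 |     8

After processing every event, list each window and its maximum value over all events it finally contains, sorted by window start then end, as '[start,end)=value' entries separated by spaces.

i=0 t=3 v=2: → [2,6),[0,4); WM=−∞
i=1 t=8 v=4: → [8,12),[6,10); WM=−∞
i=2 t=8 v=5: → [8,12),[6,10); WM=−∞
i=3 t=19 v=8: → [18,22),[16,20); WM=16; [0,4) fires=2 [2,6) fires=2 [6,10) fires=5 [8,12) fires=5
i=4 t=20 v=6: → [20,24),[18,22); WM=16
i=5 t=23 v=3: → [22,26),[20,24); WM=16
i=6 t=13 v=7: DROP (t<16-1); WM=16
i=7 t=16 v=7: → [16,20),[14,18); WM=20; [14,18) fires=7 [16,20) fires=8
i=8 t=23 v=8: → [22,26),[20,24); WM=20

[0,4)=2 [2,6)=2 [6,10)=5 [8,12)=5 [14,18)=7 [16,20)=8 [18,22)=8 [20,24)=8 [22,26)=8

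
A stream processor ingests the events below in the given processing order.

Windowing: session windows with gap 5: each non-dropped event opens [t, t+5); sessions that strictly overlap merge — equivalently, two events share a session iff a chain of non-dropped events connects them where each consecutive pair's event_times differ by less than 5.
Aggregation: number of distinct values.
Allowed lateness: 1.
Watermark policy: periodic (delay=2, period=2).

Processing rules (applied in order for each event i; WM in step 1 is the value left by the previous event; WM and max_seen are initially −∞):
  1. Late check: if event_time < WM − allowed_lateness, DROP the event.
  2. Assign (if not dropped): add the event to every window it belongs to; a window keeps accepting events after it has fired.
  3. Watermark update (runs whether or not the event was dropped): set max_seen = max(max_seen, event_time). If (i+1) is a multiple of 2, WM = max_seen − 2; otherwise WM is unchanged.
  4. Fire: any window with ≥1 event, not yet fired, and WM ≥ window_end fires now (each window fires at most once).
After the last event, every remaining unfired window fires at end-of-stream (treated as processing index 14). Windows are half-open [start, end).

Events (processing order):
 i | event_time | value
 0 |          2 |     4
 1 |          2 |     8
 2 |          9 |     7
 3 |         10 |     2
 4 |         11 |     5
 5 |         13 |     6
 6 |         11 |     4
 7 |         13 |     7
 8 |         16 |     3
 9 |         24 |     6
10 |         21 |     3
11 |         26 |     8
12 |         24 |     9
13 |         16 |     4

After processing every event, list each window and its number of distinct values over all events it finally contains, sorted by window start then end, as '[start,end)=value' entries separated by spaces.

[2,7)=2 [9,21)=6 [21,31)=4

i=0 t=2 v=4: → [2,7); WM=−∞
i=1 t=2 v=8: → [2,7); WM=0
i=2 t=9 v=7: → [9,14); WM=0
i=3 t=10 v=2: → [9,15); WM=8
i=4 t=11 v=5: → [9,16); WM=8
i=5 t=13 v=6: → [9,18); WM=11
i=6 t=11 v=4: → [9,18); WM=11
i=7 t=13 v=7: → [9,18); WM=11
i=8 t=16 v=3: → [9,21); WM=11
i=9 t=24 v=6: → [24,29); WM=22
i=10 t=21 v=3: → [21,29); WM=22
i=11 t=26 v=8: → [21,31); WM=24
i=12 t=24 v=9: → [21,31); WM=24
i=13 t=16 v=4: DROP (t<24-1); WM=24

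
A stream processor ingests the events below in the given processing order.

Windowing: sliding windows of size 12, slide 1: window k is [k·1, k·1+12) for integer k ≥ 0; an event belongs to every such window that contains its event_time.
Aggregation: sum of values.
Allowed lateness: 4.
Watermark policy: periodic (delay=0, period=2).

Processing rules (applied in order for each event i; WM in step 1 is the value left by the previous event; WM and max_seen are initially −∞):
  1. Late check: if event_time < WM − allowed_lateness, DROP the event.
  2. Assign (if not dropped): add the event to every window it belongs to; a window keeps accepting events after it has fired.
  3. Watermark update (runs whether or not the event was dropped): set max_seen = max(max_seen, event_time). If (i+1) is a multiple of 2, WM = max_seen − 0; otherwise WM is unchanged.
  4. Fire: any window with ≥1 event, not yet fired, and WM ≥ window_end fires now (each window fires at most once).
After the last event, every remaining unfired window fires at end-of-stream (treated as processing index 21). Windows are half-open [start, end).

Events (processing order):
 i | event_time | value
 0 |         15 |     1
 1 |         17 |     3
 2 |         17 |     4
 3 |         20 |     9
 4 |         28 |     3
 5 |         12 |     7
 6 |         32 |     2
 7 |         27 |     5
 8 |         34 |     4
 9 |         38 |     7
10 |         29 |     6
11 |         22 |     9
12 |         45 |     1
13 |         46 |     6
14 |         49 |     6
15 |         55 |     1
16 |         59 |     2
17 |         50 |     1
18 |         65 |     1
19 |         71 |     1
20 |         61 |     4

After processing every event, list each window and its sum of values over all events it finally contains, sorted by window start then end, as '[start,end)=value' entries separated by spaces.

[4,16)=1 [5,17)=1 [6,18)=8 [7,19)=8 [8,20)=8 [9,21)=17 [10,22)=17 [11,23)=17 [12,24)=17 [13,25)=17 [14,26)=17 [15,27)=17 [16,28)=21 [17,29)=24 [18,30)=17 [19,31)=17 [20,32)=17 [21,33)=10 [22,34)=10 [23,35)=14 [24,36)=14 [25,37)=14 [26,38)=14 [27,39)=21 [28,40)=16 [29,41)=13 [30,42)=13 [31,43)=13 [32,44)=13 [33,45)=11 [34,46)=12 [35,47)=14 [36,48)=14 [37,49)=14 [38,50)=20 [39,51)=13 [40,52)=13 [41,53)=13 [42,54)=13 [43,55)=13 [44,56)=14 [45,57)=14 [46,58)=13 [47,59)=7 [48,60)=9 [49,61)=9 [50,62)=3 [51,63)=3 [52,64)=3 [53,65)=3 [54,66)=4 [55,67)=4 [56,68)=3 [57,69)=3 [58,70)=3 [59,71)=3 [60,72)=2 [61,73)=2 [62,74)=2 [63,75)=2 [64,76)=2 [65,77)=2 [66,78)=1 [67,79)=1 [68,80)=1 [69,81)=1 [70,82)=1 [71,83)=1

i=0 t=15 v=1: → [15,27),[14,26),[13,25),[12,24),[11,23),[10,22),[9,21),[8,20),[7,19),[6,18),[5,17),[4,16); WM=−∞
i=1 t=17 v=3: → [17,29),[16,28),[15,27),[14,26),[13,25),[12,24),[11,23),[10,22),[9,21),[8,20),[7,19),[6,18); WM=17; [4,16) fires=1 [5,17) fires=1
i=2 t=17 v=4: → [17,29),[16,28),[15,27),[14,26),[13,25),[12,24),[11,23),[10,22),[9,21),[8,20),[7,19),[6,18); WM=17
i=3 t=20 v=9: → [20,32),[19,31),[18,30),[17,29),[16,28),[15,27),[14,26),[13,25),[12,24),[11,23),[10,22),[9,21); WM=20; [6,18) fires=8 [7,19) fires=8 [8,20) fires=8
i=4 t=28 v=3: → [28,40),[27,39),[26,38),[25,37),[24,36),[23,35),[22,34),[21,33),[20,32),[19,31),[18,30),[17,29); WM=20
i=5 t=12 v=7: DROP (t<20-4); WM=28; [9,21) fires=17 [10,22) fires=17 [11,23) fires=17 [12,24) fires=17 [13,25) fires=17 [14,26) fires=17 [15,27) fires=17 [16,28) fires=16
i=6 t=32 v=2: → [32,44),[31,43),[30,42),[29,41),[28,40),[27,39),[26,38),[25,37),[24,36),[23,35),[22,34),[21,33); WM=28
i=7 t=27 v=5: → [27,39),[26,38),[25,37),[24,36),[23,35),[22,34),[21,33),[20,32),[19,31),[18,30),[17,29),[16,28); WM=32; [17,29) fires=24 [18,30) fires=17 [19,31) fires=17 [20,32) fires=17
i=8 t=34 v=4: → [34,46),[33,45),[32,44),[31,43),[30,42),[29,41),[28,40),[27,39),[26,38),[25,37),[24,36),[23,35); WM=32
i=9 t=38 v=7: → [38,50),[37,49),[36,48),[35,47),[34,46),[33,45),[32,44),[31,43),[30,42),[29,41),[28,40),[27,39); WM=38; [21,33) fires=10 [22,34) fires=10 [23,35) fires=14 [24,36) fires=14 [25,37) fires=14 [26,38) fires=14
i=10 t=29 v=6: DROP (t<38-4); WM=38
i=11 t=22 v=9: DROP (t<38-4); WM=38
i=12 t=45 v=1: → [45,57),[44,56),[43,55),[42,54),[41,53),[40,52),[39,51),[38,50),[37,49),[36,48),[35,47),[34,46); WM=38
i=13 t=46 v=6: → [46,58),[45,57),[44,56),[43,55),[42,54),[41,53),[40,52),[39,51),[38,50),[37,49),[36,48),[35,47); WM=46; [27,39) fires=21 [28,40) fires=16 [29,41) fires=13 [30,42) fires=13 [31,43) fires=13 [32,44) fires=13 [33,45) fires=11 [34,46) fires=12
i=14 t=49 v=6: → [49,61),[48,60),[47,59),[46,58),[45,57),[44,56),[43,55),[42,54),[41,53),[40,52),[39,51),[38,50); WM=46
i=15 t=55 v=1: → [55,67),[54,66),[53,65),[52,64),[51,63),[50,62),[49,61),[48,60),[47,59),[46,58),[45,57),[44,56); WM=55; [35,47) fires=14 [36,48) fires=14 [37,49) fires=14 [38,50) fires=20 [39,51) fires=13 [40,52) fires=13 [41,53) fires=13 [42,54) fires=13 [43,55) fires=13
i=16 t=59 v=2: → [59,71),[58,70),[57,69),[56,68),[55,67),[54,66),[53,65),[52,64),[51,63),[50,62),[49,61),[48,60); WM=55
i=17 t=50 v=1: DROP (t<55-4); WM=59; [44,56) fires=14 [45,57) fires=14 [46,58) fires=13 [47,59) fires=7
i=18 t=65 v=1: → [65,77),[64,76),[63,75),[62,74),[61,73),[60,72),[59,71),[58,70),[57,69),[56,68),[55,67),[54,66); WM=59
i=19 t=71 v=1: → [71,83),[70,82),[69,81),[68,80),[67,79),[66,78),[65,77),[64,76),[63,75),[62,74),[61,73),[60,72); WM=71; [48,60) fires=9 [49,61) fires=9 [50,62) fires=3 [51,63) fires=3 [52,64) fires=3 [53,65) fires=3 [54,66) fires=4 [55,67) fires=4 [56,68) fires=3 [57,69) fires=3 [58,70) fires=3 [59,71) fires=3
i=20 t=61 v=4: DROP (t<71-4); WM=71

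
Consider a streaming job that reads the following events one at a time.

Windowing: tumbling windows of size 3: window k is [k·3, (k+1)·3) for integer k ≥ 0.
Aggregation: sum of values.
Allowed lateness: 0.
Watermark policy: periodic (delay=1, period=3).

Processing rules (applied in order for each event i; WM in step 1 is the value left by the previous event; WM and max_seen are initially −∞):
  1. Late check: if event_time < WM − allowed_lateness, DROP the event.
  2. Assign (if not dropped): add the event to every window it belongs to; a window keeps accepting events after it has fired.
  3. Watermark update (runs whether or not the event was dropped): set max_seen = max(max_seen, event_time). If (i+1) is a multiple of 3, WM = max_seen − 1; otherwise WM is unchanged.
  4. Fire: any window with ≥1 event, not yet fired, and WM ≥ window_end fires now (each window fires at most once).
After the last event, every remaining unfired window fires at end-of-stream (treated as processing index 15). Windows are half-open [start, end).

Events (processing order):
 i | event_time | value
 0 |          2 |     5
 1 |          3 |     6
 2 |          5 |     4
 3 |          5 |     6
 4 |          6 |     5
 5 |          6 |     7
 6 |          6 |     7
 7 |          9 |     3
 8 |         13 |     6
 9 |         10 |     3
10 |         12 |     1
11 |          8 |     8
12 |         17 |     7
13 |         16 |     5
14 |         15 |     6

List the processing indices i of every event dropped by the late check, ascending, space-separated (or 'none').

9 11

i=0 t=2 v=5: → [0,3); WM=−∞
i=1 t=3 v=6: → [3,6); WM=−∞
i=2 t=5 v=4: → [3,6); WM=4; [0,3) fires=5
i=3 t=5 v=6: → [3,6); WM=4
i=4 t=6 v=5: → [6,9); WM=4
i=5 t=6 v=7: → [6,9); WM=5
i=6 t=6 v=7: → [6,9); WM=5
i=7 t=9 v=3: → [9,12); WM=5
i=8 t=13 v=6: → [12,15); WM=12; [3,6) fires=16 [6,9) fires=19 [9,12) fires=3
i=9 t=10 v=3: DROP (t<12-0); WM=12
i=10 t=12 v=1: → [12,15); WM=12
i=11 t=8 v=8: DROP (t<12-0); WM=12
i=12 t=17 v=7: → [15,18); WM=12
i=13 t=16 v=5: → [15,18); WM=12
i=14 t=15 v=6: → [15,18); WM=16; [12,15) fires=7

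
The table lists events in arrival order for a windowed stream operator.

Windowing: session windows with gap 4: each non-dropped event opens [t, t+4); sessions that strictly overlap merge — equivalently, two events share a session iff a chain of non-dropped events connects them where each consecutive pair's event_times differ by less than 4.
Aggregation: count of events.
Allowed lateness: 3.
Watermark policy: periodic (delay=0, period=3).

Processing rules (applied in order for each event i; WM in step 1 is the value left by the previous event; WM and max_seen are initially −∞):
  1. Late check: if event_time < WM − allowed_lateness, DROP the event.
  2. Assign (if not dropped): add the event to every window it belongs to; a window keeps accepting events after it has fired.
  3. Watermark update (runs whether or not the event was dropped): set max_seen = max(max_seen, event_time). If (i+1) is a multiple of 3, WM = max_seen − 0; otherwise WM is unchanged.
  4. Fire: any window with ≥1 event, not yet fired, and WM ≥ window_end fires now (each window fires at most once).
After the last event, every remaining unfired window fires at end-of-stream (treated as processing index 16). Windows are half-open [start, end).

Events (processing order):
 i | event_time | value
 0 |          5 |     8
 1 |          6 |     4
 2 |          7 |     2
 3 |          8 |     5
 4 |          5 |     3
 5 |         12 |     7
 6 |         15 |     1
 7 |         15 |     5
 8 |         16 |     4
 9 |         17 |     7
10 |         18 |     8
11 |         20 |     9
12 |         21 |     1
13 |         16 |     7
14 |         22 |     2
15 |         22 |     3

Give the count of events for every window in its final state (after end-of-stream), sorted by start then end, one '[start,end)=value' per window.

[5,12)=5 [12,26)=10

i=0 t=5 v=8: → [5,9); WM=−∞
i=1 t=6 v=4: → [5,10); WM=−∞
i=2 t=7 v=2: → [5,11); WM=7
i=3 t=8 v=5: → [5,12); WM=7
i=4 t=5 v=3: → [5,12); WM=7
i=5 t=12 v=7: → [12,16); WM=12
i=6 t=15 v=1: → [12,19); WM=12
i=7 t=15 v=5: → [12,19); WM=12
i=8 t=16 v=4: → [12,20); WM=16
i=9 t=17 v=7: → [12,21); WM=16
i=10 t=18 v=8: → [12,22); WM=16
i=11 t=20 v=9: → [12,24); WM=20
i=12 t=21 v=1: → [12,25); WM=20
i=13 t=16 v=7: DROP (t<20-3); WM=20
i=14 t=22 v=2: → [12,26); WM=22
i=15 t=22 v=3: → [12,26); WM=22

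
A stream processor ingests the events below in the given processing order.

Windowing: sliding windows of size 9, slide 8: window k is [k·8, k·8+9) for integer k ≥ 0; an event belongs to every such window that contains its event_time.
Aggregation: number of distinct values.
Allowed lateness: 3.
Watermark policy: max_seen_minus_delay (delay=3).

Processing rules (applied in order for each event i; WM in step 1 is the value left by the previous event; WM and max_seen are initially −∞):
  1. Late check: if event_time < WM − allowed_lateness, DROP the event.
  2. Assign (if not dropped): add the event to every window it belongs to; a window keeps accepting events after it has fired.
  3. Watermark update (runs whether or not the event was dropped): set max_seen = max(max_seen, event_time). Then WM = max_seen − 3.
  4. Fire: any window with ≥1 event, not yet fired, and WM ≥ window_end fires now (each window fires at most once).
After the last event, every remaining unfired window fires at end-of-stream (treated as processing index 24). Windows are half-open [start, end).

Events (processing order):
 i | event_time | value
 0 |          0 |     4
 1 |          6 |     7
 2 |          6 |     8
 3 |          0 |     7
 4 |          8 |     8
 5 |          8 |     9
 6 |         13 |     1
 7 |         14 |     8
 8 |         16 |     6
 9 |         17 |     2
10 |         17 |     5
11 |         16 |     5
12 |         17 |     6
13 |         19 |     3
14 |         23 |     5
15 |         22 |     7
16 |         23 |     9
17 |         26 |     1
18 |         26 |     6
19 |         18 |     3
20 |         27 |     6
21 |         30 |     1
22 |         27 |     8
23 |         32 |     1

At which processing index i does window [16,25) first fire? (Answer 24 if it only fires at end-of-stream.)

i=0 t=0 v=4: → [0,9); WM=-3
i=1 t=6 v=7: → [0,9); WM=3
i=2 t=6 v=8: → [0,9); WM=3
i=3 t=0 v=7: → [0,9); WM=3
i=4 t=8 v=8: → [8,17),[0,9); WM=5
i=5 t=8 v=9: → [8,17),[0,9); WM=5
i=6 t=13 v=1: → [8,17); WM=10; [0,9) fires=4
i=7 t=14 v=8: → [8,17); WM=11
i=8 t=16 v=6: → [16,25),[8,17); WM=13
i=9 t=17 v=2: → [16,25); WM=14
i=10 t=17 v=5: → [16,25); WM=14
i=11 t=16 v=5: → [16,25),[8,17); WM=14
i=12 t=17 v=6: → [16,25); WM=14
i=13 t=19 v=3: → [16,25); WM=16
i=14 t=23 v=5: → [16,25); WM=20; [8,17) fires=5
i=15 t=22 v=7: → [16,25); WM=20
i=16 t=23 v=9: → [16,25); WM=20
i=17 t=26 v=1: → [24,33); WM=23
i=18 t=26 v=6: → [24,33); WM=23
i=19 t=18 v=3: DROP (t<23-3); WM=23
i=20 t=27 v=6: → [24,33); WM=24
i=21 t=30 v=1: → [24,33); WM=27; [16,25) fires=6
i=22 t=27 v=8: → [24,33); WM=27
i=23 t=32 v=1: → [32,41),[24,33); WM=29

21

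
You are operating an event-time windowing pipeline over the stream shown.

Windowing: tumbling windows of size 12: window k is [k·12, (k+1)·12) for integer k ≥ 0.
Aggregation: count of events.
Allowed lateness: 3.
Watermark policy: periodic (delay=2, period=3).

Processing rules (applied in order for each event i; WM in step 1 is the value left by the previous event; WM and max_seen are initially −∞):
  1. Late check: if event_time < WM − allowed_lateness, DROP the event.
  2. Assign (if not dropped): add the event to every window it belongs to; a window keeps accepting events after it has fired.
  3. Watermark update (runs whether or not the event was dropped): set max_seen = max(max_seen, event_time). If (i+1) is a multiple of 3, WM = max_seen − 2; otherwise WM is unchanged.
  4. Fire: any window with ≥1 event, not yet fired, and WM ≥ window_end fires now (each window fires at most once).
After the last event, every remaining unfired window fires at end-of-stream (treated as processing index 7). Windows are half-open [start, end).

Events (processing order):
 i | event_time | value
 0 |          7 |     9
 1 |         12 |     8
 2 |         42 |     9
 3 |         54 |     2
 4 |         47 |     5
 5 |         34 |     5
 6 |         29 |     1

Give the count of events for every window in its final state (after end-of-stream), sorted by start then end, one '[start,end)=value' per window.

i=0 t=7 v=9: → [0,12); WM=−∞
i=1 t=12 v=8: → [12,24); WM=−∞
i=2 t=42 v=9: → [36,48); WM=40; [0,12) fires=1 [12,24) fires=1
i=3 t=54 v=2: → [48,60); WM=40
i=4 t=47 v=5: → [36,48); WM=40
i=5 t=34 v=5: DROP (t<40-3); WM=52; [36,48) fires=2
i=6 t=29 v=1: DROP (t<52-3); WM=52

[0,12)=1 [12,24)=1 [36,48)=2 [48,60)=1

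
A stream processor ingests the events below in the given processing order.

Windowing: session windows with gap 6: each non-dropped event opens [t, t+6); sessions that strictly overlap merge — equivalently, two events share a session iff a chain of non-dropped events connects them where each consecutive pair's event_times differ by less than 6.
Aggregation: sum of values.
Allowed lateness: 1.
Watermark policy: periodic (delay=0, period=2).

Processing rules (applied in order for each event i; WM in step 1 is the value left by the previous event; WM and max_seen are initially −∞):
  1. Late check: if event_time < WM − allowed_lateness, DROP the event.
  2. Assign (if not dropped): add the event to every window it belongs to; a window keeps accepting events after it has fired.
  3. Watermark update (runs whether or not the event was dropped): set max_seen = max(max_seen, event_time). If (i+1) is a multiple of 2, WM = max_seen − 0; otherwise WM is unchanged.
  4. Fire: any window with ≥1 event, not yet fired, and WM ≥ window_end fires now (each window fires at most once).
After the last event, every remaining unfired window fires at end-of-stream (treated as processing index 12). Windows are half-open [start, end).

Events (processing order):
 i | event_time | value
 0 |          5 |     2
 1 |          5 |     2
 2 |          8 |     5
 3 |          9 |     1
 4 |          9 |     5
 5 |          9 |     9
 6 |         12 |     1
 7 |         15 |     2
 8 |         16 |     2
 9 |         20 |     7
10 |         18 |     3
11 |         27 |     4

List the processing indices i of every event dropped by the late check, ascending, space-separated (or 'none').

10

i=0 t=5 v=2: → [5,11); WM=−∞
i=1 t=5 v=2: → [5,11); WM=5
i=2 t=8 v=5: → [5,14); WM=5
i=3 t=9 v=1: → [5,15); WM=9
i=4 t=9 v=5: → [5,15); WM=9
i=5 t=9 v=9: → [5,15); WM=9
i=6 t=12 v=1: → [5,18); WM=9
i=7 t=15 v=2: → [5,21); WM=15
i=8 t=16 v=2: → [5,22); WM=15
i=9 t=20 v=7: → [5,26); WM=20
i=10 t=18 v=3: DROP (t<20-1); WM=20
i=11 t=27 v=4: → [27,33); WM=27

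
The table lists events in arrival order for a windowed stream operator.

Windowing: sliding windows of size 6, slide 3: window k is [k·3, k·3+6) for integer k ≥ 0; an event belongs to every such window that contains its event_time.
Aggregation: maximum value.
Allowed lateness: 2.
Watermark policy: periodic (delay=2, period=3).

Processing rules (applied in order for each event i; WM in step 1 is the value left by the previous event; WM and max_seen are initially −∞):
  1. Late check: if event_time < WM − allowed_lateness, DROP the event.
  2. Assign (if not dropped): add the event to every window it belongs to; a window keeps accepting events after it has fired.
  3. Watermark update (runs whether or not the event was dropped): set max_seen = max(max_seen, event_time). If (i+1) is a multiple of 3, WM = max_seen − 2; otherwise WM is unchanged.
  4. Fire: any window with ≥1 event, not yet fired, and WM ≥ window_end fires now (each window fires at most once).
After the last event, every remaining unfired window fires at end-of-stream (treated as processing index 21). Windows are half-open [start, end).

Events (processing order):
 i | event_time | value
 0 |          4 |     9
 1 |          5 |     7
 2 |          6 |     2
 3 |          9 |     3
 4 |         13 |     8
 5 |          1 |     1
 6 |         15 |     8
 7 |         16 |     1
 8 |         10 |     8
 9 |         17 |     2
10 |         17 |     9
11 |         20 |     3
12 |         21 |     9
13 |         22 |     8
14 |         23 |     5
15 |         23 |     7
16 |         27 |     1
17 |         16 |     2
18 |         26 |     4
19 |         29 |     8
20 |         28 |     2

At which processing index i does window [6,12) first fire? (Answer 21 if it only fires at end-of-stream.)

i=0 t=4 v=9: → [3,9),[0,6); WM=−∞
i=1 t=5 v=7: → [3,9),[0,6); WM=−∞
i=2 t=6 v=2: → [6,12),[3,9); WM=4
i=3 t=9 v=3: → [9,15),[6,12); WM=4
i=4 t=13 v=8: → [12,18),[9,15); WM=4
i=5 t=1 v=1: DROP (t<4-2); WM=11; [0,6) fires=9 [3,9) fires=9
i=6 t=15 v=8: → [15,21),[12,18); WM=11
i=7 t=16 v=1: → [15,21),[12,18); WM=11
i=8 t=10 v=8: → [9,15),[6,12); WM=14; [6,12) fires=8
i=9 t=17 v=2: → [15,21),[12,18); WM=14
i=10 t=17 v=9: → [15,21),[12,18); WM=14
i=11 t=20 v=3: → [18,24),[15,21); WM=18; [9,15) fires=8 [12,18) fires=9
i=12 t=21 v=9: → [21,27),[18,24); WM=18
i=13 t=22 v=8: → [21,27),[18,24); WM=18
i=14 t=23 v=5: → [21,27),[18,24); WM=21; [15,21) fires=9
i=15 t=23 v=7: → [21,27),[18,24); WM=21
i=16 t=27 v=1: → [27,33),[24,30); WM=21
i=17 t=16 v=2: DROP (t<21-2); WM=25; [18,24) fires=9
i=18 t=26 v=4: → [24,30),[21,27); WM=25
i=19 t=29 v=8: → [27,33),[24,30); WM=25
i=20 t=28 v=2: → [27,33),[24,30); WM=27; [21,27) fires=9

8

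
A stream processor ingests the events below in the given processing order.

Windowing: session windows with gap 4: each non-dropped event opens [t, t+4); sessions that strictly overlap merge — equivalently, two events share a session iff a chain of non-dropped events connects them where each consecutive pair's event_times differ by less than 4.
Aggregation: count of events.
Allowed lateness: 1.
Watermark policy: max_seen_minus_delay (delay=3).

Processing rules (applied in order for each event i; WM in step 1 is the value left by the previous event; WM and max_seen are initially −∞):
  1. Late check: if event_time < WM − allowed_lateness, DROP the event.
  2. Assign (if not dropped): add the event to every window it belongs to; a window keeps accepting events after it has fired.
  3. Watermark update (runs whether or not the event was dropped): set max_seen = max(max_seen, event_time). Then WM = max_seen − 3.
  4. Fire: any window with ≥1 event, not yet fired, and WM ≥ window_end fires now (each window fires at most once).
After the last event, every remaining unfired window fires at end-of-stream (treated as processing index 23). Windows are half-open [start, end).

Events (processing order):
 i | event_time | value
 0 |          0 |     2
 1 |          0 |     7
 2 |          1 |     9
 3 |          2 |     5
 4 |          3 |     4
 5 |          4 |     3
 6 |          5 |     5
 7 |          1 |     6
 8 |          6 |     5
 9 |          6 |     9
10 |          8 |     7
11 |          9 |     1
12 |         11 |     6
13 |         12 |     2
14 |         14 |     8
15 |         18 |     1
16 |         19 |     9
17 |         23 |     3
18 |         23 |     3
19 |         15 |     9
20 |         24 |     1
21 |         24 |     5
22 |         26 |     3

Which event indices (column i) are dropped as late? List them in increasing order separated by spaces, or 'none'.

19

i=0 t=0 v=2: → [0,4); WM=-3
i=1 t=0 v=7: → [0,4); WM=-3
i=2 t=1 v=9: → [0,5); WM=-2
i=3 t=2 v=5: → [0,6); WM=-1
i=4 t=3 v=4: → [0,7); WM=0
i=5 t=4 v=3: → [0,8); WM=1
i=6 t=5 v=5: → [0,9); WM=2
i=7 t=1 v=6: → [0,9); WM=2
i=8 t=6 v=5: → [0,10); WM=3
i=9 t=6 v=9: → [0,10); WM=3
i=10 t=8 v=7: → [0,12); WM=5
i=11 t=9 v=1: → [0,13); WM=6
i=12 t=11 v=6: → [0,15); WM=8
i=13 t=12 v=2: → [0,16); WM=9
i=14 t=14 v=8: → [0,18); WM=11
i=15 t=18 v=1: → [18,22); WM=15
i=16 t=19 v=9: → [18,23); WM=16
i=17 t=23 v=3: → [23,27); WM=20
i=18 t=23 v=3: → [23,27); WM=20
i=19 t=15 v=9: DROP (t<20-1); WM=20
i=20 t=24 v=1: → [23,28); WM=21
i=21 t=24 v=5: → [23,28); WM=21
i=22 t=26 v=3: → [23,30); WM=23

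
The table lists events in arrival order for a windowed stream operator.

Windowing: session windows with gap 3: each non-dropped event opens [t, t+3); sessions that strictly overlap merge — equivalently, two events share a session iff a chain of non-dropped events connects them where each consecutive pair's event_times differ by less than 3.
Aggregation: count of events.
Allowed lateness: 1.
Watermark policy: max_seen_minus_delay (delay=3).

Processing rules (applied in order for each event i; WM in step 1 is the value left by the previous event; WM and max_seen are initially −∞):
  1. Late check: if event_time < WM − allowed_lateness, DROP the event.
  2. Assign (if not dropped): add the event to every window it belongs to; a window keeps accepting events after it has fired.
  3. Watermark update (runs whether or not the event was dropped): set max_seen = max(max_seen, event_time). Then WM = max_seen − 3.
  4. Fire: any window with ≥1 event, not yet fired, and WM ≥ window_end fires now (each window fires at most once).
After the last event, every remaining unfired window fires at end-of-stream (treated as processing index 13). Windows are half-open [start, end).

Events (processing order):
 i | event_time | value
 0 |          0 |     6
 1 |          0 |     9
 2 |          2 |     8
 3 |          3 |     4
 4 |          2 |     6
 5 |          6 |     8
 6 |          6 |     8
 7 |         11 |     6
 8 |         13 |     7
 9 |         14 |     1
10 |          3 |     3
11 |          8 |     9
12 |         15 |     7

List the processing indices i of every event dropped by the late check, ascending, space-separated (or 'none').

i=0 t=0 v=6: → [0,3); WM=-3
i=1 t=0 v=9: → [0,3); WM=-3
i=2 t=2 v=8: → [0,5); WM=-1
i=3 t=3 v=4: → [0,6); WM=0
i=4 t=2 v=6: → [0,6); WM=0
i=5 t=6 v=8: → [6,9); WM=3
i=6 t=6 v=8: → [6,9); WM=3
i=7 t=11 v=6: → [11,14); WM=8
i=8 t=13 v=7: → [11,16); WM=10
i=9 t=14 v=1: → [11,17); WM=11
i=10 t=3 v=3: DROP (t<11-1); WM=11
i=11 t=8 v=9: DROP (t<11-1); WM=11
i=12 t=15 v=7: → [11,18); WM=12

10 11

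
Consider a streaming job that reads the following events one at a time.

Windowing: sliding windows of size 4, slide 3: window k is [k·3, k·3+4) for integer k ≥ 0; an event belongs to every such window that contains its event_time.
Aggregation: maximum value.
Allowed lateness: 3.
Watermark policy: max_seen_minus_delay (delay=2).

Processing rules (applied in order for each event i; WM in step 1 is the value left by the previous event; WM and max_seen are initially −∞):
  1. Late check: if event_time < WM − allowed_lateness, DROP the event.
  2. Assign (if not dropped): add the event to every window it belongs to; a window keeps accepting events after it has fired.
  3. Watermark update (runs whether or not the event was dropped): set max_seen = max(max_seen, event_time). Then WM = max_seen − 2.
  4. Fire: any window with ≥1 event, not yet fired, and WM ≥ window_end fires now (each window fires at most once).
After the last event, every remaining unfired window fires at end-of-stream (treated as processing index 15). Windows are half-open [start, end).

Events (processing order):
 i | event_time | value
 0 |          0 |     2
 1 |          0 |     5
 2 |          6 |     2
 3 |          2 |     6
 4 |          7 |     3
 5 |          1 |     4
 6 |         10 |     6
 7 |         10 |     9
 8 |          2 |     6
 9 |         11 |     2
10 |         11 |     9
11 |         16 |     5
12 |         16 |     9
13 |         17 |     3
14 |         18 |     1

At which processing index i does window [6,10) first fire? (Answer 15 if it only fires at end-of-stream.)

i=0 t=0 v=2: → [0,4); WM=-2
i=1 t=0 v=5: → [0,4); WM=-2
i=2 t=6 v=2: → [6,10),[3,7); WM=4; [0,4) fires=5
i=3 t=2 v=6: → [0,4); WM=4
i=4 t=7 v=3: → [6,10); WM=5
i=5 t=1 v=4: DROP (t<5-3); WM=5
i=6 t=10 v=6: → [9,13); WM=8; [3,7) fires=2
i=7 t=10 v=9: → [9,13); WM=8
i=8 t=2 v=6: DROP (t<8-3); WM=8
i=9 t=11 v=2: → [9,13); WM=9
i=10 t=11 v=9: → [9,13); WM=9
i=11 t=16 v=5: → [15,19); WM=14; [6,10) fires=3 [9,13) fires=9
i=12 t=16 v=9: → [15,19); WM=14
i=13 t=17 v=3: → [15,19); WM=15
i=14 t=18 v=1: → [18,22),[15,19); WM=16

11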